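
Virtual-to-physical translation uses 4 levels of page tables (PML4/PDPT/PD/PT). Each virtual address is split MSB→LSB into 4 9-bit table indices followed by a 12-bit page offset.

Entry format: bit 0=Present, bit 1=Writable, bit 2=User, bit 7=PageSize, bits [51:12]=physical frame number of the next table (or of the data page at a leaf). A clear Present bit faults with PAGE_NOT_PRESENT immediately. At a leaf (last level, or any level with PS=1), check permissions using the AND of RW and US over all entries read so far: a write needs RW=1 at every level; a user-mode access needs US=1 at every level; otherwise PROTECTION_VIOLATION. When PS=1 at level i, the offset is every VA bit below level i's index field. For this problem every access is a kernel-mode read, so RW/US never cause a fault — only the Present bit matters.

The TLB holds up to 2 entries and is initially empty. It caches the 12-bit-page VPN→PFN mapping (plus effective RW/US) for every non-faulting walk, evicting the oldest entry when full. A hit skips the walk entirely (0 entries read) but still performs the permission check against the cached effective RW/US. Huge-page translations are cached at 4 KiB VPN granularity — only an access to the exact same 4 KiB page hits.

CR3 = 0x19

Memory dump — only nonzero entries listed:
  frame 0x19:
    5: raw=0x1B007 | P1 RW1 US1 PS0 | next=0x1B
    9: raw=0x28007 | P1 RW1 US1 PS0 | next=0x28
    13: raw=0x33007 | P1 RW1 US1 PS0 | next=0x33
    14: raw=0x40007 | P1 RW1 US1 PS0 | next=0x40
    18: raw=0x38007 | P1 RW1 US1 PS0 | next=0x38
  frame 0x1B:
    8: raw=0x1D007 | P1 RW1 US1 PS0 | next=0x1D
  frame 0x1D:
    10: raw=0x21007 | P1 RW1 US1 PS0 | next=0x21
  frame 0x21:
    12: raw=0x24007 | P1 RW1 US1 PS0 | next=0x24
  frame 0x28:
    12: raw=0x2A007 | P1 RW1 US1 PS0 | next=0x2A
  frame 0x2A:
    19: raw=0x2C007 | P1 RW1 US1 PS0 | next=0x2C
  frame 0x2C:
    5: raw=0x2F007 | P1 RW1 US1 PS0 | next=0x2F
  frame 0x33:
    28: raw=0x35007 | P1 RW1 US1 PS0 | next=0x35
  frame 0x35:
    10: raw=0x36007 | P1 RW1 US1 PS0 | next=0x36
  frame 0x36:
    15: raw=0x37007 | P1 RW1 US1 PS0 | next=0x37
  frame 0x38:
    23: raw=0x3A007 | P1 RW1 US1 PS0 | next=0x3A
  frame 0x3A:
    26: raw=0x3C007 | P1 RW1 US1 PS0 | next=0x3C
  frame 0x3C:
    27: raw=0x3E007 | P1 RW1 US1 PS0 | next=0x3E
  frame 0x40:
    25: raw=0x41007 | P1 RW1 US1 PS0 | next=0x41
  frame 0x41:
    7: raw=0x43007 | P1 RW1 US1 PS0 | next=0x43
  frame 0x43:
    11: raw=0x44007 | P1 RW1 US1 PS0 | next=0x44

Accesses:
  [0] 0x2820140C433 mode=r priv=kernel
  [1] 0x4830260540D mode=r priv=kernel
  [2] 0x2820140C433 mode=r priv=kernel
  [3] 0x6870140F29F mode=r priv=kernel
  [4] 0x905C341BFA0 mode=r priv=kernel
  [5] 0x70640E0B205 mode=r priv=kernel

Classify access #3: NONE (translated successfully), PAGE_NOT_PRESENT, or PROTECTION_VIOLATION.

Walk each access:
#0 VA=0x2820140C433 (r,kernel):
  L0: frame=0x19 idx=5 entry=0x1B007 [P=1 RW=1 US=1 PS=0]
  L1: frame=0x1B idx=8 entry=0x1D007 [P=1 RW=1 US=1 PS=0]
  L2: frame=0x1D idx=10 entry=0x21007 [P=1 RW=1 US=1 PS=0]
  L3: frame=0x21 idx=12 entry=0x24007 [P=1 RW=1 US=1 PS=0]
  ✓ 0x24433  — 4 lookups
#1 VA=0x4830260540D (r,kernel):
  L0: frame=0x19 idx=9 entry=0x28007 [P=1 RW=1 US=1 PS=0]
  L1: frame=0x28 idx=12 entry=0x2A007 [P=1 RW=1 US=1 PS=0]
  L2: frame=0x2A idx=19 entry=0x2C007 [P=1 RW=1 US=1 PS=0]
  L3: frame=0x2C idx=5 entry=0x2F007 [P=1 RW=1 US=1 PS=0]
  ✓ 0x2F40D  — 4 lookups
#2 VA=0x2820140C433 (r,kernel):
  TLB hit vpn=0x2820140C → PA=0x24433
#3 VA=0x6870140F29F (r,kernel):
  L0: frame=0x19 idx=13 entry=0x33007 [P=1 RW=1 US=1 PS=0]
  L1: frame=0x33 idx=28 entry=0x35007 [P=1 RW=1 US=1 PS=0]
  L2: frame=0x35 idx=10 entry=0x36007 [P=1 RW=1 US=1 PS=0]
  L3: frame=0x36 idx=15 entry=0x37007 [P=1 RW=1 US=1 PS=0]
  ✓ 0x3729F  — 4 lookups
#4 VA=0x905C341BFA0 (r,kernel):
  L0: frame=0x19 idx=18 entry=0x38007 [P=1 RW=1 US=1 PS=0]
  L1: frame=0x38 idx=23 entry=0x3A007 [P=1 RW=1 US=1 PS=0]
  L2: frame=0x3A idx=26 entry=0x3C007 [P=1 RW=1 US=1 PS=0]
  L3: frame=0x3C idx=27 entry=0x3E007 [P=1 RW=1 US=1 PS=0]
  ✓ 0x3EFA0  — 4 lookups
#5 VA=0x70640E0B205 (r,kernel):
  L0: frame=0x19 idx=14 entry=0x40007 [P=1 RW=1 US=1 PS=0]
  L1: frame=0x40 idx=25 entry=0x41007 [P=1 RW=1 US=1 PS=0]
  L2: frame=0x41 idx=7 entry=0x43007 [P=1 RW=1 US=1 PS=0]
  L3: frame=0x43 idx=11 entry=0x44007 [P=1 RW=1 US=1 PS=0]
  ✓ 0x44205  — 4 lookups

Access #3 fault: NONE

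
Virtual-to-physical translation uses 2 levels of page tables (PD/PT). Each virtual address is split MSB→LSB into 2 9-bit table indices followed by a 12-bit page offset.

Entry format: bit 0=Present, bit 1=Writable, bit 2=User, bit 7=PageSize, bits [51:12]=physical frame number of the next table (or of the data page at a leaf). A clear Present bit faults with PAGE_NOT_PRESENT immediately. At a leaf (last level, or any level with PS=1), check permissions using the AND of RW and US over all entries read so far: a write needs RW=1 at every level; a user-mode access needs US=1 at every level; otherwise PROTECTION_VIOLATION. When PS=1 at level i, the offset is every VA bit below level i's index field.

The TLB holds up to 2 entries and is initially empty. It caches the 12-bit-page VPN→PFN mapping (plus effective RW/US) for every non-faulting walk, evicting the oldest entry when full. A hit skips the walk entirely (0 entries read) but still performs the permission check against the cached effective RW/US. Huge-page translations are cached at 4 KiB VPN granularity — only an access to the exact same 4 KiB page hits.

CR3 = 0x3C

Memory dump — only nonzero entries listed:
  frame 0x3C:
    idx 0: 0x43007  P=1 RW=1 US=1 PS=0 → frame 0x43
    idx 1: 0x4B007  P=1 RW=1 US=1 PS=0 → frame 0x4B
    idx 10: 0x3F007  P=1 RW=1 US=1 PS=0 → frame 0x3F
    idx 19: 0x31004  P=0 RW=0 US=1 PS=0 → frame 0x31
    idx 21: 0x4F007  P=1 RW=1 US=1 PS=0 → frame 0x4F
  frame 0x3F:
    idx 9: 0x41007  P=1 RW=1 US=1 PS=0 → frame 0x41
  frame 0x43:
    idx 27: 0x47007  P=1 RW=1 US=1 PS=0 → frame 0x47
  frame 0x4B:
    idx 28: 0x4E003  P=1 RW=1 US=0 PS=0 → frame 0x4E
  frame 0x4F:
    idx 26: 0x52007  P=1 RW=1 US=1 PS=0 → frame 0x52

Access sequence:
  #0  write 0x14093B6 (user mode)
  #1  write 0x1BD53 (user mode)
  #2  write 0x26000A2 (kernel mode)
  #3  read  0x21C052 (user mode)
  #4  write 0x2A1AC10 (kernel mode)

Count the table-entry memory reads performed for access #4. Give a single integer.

Walk each access:
#0 VA=0x14093B6 (w,user):
  L0 @0x3C[10] → 0x3F007  P=1,RW=1,US=1,PS=0
  L1 @0x3F[9] → 0x41007  P=1,RW=1,US=1,PS=0
  ✓ 0x413B6  — 2 lookups
#1 VA=0x1BD53 (w,user):
  L0 @0x3C[0] → 0x43007  P=1,RW=1,US=1,PS=0
  L1 @0x43[27] → 0x47007  P=1,RW=1,US=1,PS=0
  ✓ 0x47D53  — 2 lookups
#2 VA=0x26000A2 (w,kernel):
  L0 @0x3C[19] → 0x31004  P=0,RW=0,US=1,PS=0
  ⇒ fault: PAGE_NOT_PRESENT  — 1 lookups
#3 VA=0x21C052 (r,user):
  L0 @0x3C[1] → 0x4B007  P=1,RW=1,US=1,PS=0
  L1 @0x4B[28] → 0x4E003  P=1,RW=1,US=0,PS=0
  ⇒ fault: PROTECTION_VIOLATION  — 2 lookups
#4 VA=0x2A1AC10 (w,kernel):
  L0 @0x3C[21] → 0x4F007  P=1,RW=1,US=1,PS=0
  L1 @0x4F[26] → 0x52007  P=1,RW=1,US=1,PS=0
  ✓ 0x52C10  — 2 lookups

Entries read for #4: 2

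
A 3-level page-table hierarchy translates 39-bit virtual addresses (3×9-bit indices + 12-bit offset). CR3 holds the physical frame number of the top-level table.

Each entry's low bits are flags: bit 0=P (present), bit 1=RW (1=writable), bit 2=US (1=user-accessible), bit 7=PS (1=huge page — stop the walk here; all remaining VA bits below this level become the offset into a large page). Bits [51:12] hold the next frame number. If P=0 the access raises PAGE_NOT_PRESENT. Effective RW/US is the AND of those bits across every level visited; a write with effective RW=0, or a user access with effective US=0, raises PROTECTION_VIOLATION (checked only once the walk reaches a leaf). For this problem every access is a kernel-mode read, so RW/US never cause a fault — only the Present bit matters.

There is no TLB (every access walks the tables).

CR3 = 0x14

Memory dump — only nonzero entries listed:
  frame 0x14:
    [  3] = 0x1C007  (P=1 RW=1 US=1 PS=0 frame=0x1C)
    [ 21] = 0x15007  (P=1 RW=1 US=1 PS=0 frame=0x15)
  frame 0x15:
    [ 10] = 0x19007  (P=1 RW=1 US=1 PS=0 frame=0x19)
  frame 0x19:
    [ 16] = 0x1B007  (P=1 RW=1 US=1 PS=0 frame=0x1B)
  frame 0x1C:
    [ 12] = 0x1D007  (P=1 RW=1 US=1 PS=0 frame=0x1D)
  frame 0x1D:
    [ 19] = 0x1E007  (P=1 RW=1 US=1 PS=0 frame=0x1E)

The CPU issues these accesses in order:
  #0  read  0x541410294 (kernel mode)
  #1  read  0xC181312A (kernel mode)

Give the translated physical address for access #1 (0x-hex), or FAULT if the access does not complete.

Per-access translation:
#0 VA=0x541410294 (r,kernel):
  [0] read 0x14 idx=21: raw=0x15007 flags P=1 W=1 U=1 S=0
  [1] read 0x15 idx=10: raw=0x19007 flags P=1 W=1 U=1 S=0
  [2] read 0x19 idx=16: raw=0x1B007 flags P=1 W=1 U=1 S=0
  → PA=0x1B294  (3 entries read)
#1 VA=0xC181312A (r,kernel):
  [0] read 0x14 idx=3: raw=0x1C007 flags P=1 W=1 U=1 S=0
  [1] read 0x1C idx=12: raw=0x1D007 flags P=1 W=1 U=1 S=0
  [2] read 0x1D idx=19: raw=0x1E007 flags P=1 W=1 U=1 S=0
  → PA=0x1E12A  (3 entries read)

Access #1 PA: 0x1E12A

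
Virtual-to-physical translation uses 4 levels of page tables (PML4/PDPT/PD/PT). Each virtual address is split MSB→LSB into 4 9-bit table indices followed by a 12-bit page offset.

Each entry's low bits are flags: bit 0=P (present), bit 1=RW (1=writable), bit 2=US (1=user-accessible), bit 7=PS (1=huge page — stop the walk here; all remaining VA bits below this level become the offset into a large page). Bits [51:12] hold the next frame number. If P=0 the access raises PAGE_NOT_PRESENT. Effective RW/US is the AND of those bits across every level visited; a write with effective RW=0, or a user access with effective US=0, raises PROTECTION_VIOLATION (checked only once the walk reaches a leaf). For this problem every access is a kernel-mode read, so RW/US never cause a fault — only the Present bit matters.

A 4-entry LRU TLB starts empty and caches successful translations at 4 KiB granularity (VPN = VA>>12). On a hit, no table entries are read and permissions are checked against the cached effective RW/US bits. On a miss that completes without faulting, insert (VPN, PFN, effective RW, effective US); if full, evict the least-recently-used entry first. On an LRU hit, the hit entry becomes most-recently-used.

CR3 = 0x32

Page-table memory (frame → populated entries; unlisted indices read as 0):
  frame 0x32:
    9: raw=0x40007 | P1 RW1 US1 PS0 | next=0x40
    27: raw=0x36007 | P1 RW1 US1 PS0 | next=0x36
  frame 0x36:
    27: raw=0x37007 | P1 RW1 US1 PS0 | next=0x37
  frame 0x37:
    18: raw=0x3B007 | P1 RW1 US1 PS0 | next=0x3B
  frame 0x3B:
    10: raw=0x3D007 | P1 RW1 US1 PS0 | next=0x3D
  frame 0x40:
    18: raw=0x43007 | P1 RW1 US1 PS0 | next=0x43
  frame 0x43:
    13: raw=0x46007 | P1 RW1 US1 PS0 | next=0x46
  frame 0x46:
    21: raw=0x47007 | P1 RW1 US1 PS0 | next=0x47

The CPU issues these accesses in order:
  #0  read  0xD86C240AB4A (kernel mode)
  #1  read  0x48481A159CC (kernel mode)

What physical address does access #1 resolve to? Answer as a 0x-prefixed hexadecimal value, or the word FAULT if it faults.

Trace:
#0 VA=0xD86C240AB4A (r,kernel):
  [0] read 0x32 idx=27: raw=0x36007 flags P=1 W=1 U=1 S=0
  [1] read 0x36 idx=27: raw=0x37007 flags P=1 W=1 U=1 S=0
  [2] read 0x37 idx=18: raw=0x3B007 flags P=1 W=1 U=1 S=0
  [3] read 0x3B idx=10: raw=0x3D007 flags P=1 W=1 U=1 S=0
  ✓ 0x3DB4A  — 4 lookups
#1 VA=0x48481A159CC (r,kernel):
  [0] read 0x32 idx=9: raw=0x40007 flags P=1 W=1 U=1 S=0
  [1] read 0x40 idx=18: raw=0x43007 flags P=1 W=1 U=1 S=0
  [2] read 0x43 idx=13: raw=0x46007 flags P=1 W=1 U=1 S=0
  [3] read 0x46 idx=21: raw=0x47007 flags P=1 W=1 U=1 S=0
  ✓ 0x479CC  — 4 lookups

Access #1 PA: 0x479CC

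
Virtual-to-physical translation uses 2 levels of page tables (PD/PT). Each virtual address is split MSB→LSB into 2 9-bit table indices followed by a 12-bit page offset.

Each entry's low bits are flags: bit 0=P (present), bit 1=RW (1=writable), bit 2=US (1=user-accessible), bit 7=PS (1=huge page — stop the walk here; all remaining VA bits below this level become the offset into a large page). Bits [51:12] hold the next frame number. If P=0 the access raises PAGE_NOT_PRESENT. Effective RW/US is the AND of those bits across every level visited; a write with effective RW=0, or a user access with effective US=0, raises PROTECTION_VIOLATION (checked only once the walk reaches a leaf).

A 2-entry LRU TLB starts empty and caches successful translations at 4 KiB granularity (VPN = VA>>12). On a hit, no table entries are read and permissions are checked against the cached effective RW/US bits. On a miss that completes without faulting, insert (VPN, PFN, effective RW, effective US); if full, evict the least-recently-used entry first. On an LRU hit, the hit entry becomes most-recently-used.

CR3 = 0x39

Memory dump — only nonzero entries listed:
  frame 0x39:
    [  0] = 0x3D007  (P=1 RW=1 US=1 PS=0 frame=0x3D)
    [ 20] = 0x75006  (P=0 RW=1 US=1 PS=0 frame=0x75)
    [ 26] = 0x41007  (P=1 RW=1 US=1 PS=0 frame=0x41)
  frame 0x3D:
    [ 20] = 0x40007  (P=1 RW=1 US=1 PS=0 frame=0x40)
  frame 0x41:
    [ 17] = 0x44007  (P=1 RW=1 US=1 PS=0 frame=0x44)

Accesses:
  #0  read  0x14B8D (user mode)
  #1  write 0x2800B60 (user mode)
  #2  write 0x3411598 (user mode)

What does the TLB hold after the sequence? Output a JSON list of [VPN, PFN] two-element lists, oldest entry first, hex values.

Trace:
#0 VA=0x14B8D (r,user):
  [0] read 0x39 idx=0: raw=0x3D007 flags P=1 W=1 U=1 S=0
  [1] read 0x3D idx=20: raw=0x40007 flags P=1 W=1 U=1 S=0
  ✓ 0x40B8D  — 2 lookups
#1 VA=0x2800B60 (w,user):
  [0] read 0x39 idx=20: raw=0x75006 flags P=0 W=1 U=1 S=0
  ✗ PAGE_NOT_PRESENT  [1 reads]
#2 VA=0x3411598 (w,user):
  [0] read 0x39 idx=26: raw=0x41007 flags P=1 W=1 U=1 S=0
  [1] read 0x41 idx=17: raw=0x44007 flags P=1 W=1 U=1 S=0
  ✓ 0x44598  — 2 lookups

TLB: [["0x14", "0x40"], ["0x3411", "0x44"]]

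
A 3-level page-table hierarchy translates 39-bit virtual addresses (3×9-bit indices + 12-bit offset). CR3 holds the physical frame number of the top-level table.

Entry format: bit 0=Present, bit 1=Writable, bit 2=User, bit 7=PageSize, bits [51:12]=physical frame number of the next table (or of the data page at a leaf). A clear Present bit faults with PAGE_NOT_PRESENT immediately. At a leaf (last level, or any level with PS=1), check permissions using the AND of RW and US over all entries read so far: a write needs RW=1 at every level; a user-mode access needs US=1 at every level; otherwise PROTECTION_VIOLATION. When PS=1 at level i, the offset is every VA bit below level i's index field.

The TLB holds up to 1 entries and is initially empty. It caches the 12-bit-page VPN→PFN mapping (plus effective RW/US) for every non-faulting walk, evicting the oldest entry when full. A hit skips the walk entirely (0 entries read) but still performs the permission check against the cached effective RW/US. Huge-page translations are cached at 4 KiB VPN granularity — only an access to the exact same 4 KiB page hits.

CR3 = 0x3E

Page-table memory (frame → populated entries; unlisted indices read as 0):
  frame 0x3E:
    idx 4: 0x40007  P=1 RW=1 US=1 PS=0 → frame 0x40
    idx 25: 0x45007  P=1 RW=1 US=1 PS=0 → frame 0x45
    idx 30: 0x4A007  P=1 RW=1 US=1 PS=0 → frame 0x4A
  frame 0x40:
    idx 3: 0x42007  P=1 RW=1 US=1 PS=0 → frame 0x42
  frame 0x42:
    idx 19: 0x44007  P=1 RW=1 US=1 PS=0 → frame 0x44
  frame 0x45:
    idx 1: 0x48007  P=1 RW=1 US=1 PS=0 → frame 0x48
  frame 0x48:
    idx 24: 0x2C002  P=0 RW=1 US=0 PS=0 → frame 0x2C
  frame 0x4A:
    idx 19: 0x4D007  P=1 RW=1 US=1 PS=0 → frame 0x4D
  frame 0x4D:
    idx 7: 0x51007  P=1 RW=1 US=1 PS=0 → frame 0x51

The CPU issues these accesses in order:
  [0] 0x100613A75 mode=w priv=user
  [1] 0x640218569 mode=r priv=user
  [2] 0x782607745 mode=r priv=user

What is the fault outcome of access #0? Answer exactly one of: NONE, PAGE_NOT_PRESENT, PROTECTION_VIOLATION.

Per-access translation:
#0 VA=0x100613A75 (w,user):
  [0] read 0x3E idx=4: raw=0x40007 flags P=1 W=1 U=1 S=0
  [1] read 0x40 idx=3: raw=0x42007 flags P=1 W=1 U=1 S=0
  [2] read 0x42 idx=19: raw=0x44007 flags P=1 W=1 U=1 S=0
  ✓ 0x44A75  — 3 lookups
#1 VA=0x640218569 (r,user):
  [0] read 0x3E idx=25: raw=0x45007 flags P=1 W=1 U=1 S=0
  [1] read 0x45 idx=1: raw=0x48007 flags P=1 W=1 U=1 S=0
  [2] read 0x48 idx=24: raw=0x2C002 flags P=0 W=1 U=0 S=0
  → PAGE_NOT_PRESENT  (3 entries read)
#2 VA=0x782607745 (r,user):
  [0] read 0x3E idx=30: raw=0x4A007 flags P=1 W=1 U=1 S=0
  [1] read 0x4A idx=19: raw=0x4D007 flags P=1 W=1 U=1 S=0
  [2] read 0x4D idx=7: raw=0x51007 flags P=1 W=1 U=1 S=0
  ✓ 0x51745  — 3 lookups

Access #0 fault: NONE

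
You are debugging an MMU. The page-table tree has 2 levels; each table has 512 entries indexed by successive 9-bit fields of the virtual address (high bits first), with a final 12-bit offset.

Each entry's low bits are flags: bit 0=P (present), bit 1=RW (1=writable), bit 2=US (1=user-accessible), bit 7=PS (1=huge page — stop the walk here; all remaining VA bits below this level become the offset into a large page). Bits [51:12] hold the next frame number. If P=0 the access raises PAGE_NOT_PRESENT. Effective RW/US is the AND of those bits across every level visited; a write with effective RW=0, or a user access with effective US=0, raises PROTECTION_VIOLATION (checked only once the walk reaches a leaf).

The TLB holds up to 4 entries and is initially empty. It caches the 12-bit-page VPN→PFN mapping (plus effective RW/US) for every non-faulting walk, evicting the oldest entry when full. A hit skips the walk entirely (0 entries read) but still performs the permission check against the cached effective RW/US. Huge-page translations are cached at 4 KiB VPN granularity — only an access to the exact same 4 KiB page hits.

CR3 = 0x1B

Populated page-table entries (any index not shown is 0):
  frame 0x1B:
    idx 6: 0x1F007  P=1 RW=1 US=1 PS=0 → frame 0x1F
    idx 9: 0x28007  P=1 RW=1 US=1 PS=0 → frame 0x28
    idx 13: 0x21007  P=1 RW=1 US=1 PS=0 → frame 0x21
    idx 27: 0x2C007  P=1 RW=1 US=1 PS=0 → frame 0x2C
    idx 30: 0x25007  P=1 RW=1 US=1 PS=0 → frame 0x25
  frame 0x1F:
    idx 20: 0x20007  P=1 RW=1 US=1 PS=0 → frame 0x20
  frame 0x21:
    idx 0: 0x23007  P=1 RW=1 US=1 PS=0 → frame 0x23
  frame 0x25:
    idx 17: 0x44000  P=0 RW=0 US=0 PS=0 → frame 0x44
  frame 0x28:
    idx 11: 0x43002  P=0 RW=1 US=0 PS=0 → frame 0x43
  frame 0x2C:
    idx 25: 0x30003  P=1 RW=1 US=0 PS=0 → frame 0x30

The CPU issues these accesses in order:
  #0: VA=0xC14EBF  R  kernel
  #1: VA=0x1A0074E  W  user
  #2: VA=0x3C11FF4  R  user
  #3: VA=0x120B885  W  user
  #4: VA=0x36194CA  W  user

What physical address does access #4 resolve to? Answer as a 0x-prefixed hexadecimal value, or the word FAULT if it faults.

Per-access translation:
#0 VA=0xC14EBF (r,kernel):
  lvl0: tbl 0x1B, slot 6 ⇒ 0x1F007 (P1/RW1/US1/PS0)
  lvl1: tbl 0x1F, slot 20 ⇒ 0x20007 (P1/RW1/US1/PS0)
  → PA=0x20EBF  (2 entries read)
#1 VA=0x1A0074E (w,user):
  lvl0: tbl 0x1B, slot 13 ⇒ 0x21007 (P1/RW1/US1/PS0)
  lvl1: tbl 0x21, slot 0 ⇒ 0x23007 (P1/RW1/US1/PS0)
  → PA=0x2374E  (2 entries read)
#2 VA=0x3C11FF4 (r,user):
  lvl0: tbl 0x1B, slot 30 ⇒ 0x25007 (P1/RW1/US1/PS0)
  lvl1: tbl 0x25, slot 17 ⇒ 0x44000 (P0/RW0/US0/PS0)
  → PAGE_NOT_PRESENT  (2 entries read)
#3 VA=0x120B885 (w,user):
  lvl0: tbl 0x1B, slot 9 ⇒ 0x28007 (P1/RW1/US1/PS0)
  lvl1: tbl 0x28, slot 11 ⇒ 0x43002 (P0/RW1/US0/PS0)
  → PAGE_NOT_PRESENT  (2 entries read)
#4 VA=0x36194CA (w,user):
  lvl0: tbl 0x1B, slot 27 ⇒ 0x2C007 (P1/RW1/US1/PS0)
  lvl1: tbl 0x2C, slot 25 ⇒ 0x30003 (P1/RW1/US0/PS0)
  → PROTECTION_VIOLATION  (2 entries read)

Access #4 PA: FAULT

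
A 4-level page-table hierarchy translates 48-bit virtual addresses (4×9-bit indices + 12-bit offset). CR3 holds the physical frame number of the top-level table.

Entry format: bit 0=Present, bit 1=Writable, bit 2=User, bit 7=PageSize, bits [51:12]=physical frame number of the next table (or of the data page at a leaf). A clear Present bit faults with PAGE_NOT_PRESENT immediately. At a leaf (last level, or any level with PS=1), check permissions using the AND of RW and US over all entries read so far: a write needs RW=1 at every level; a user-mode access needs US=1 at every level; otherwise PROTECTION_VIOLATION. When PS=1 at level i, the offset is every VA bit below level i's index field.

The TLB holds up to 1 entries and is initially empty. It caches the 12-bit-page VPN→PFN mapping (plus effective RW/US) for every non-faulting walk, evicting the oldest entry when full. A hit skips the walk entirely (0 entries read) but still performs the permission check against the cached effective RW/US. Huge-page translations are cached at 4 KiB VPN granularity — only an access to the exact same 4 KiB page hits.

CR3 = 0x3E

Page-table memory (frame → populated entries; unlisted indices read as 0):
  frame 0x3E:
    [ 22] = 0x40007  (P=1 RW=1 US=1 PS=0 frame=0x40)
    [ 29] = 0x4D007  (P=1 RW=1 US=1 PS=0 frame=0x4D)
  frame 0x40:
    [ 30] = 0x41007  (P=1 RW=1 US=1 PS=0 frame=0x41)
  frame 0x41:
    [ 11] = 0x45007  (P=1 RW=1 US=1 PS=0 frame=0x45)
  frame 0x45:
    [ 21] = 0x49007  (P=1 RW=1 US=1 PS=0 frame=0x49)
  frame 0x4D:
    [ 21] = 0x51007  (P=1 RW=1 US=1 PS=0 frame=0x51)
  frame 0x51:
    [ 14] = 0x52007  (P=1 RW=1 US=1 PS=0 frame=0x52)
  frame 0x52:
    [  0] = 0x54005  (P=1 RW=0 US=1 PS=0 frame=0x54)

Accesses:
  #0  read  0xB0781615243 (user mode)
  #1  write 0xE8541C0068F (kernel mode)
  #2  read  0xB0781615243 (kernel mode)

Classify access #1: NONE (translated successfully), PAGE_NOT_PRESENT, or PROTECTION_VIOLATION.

Walk each access:
#0 VA=0xB0781615243 (r,user):
  L0 @0x3E[22] → 0x40007  P=1,RW=1,US=1,PS=0
  L1 @0x40[30] → 0x41007  P=1,RW=1,US=1,PS=0
  L2 @0x41[11] → 0x45007  P=1,RW=1,US=1,PS=0
  L3 @0x45[21] → 0x49007  P=1,RW=1,US=1,PS=0
  → PA=0x49243  (4 entries read)
#1 VA=0xE8541C0068F (w,kernel):
  L0 @0x3E[29] → 0x4D007  P=1,RW=1,US=1,PS=0
  L1 @0x4D[21] → 0x51007  P=1,RW=1,US=1,PS=0
  L2 @0x51[14] → 0x52007  P=1,RW=1,US=1,PS=0
  L3 @0x52[0] → 0x54005  P=1,RW=0,US=1,PS=0
  → PROTECTION_VIOLATION  (4 entries read)
#2 VA=0xB0781615243 (r,kernel):
  TLB hit vpn=0xB0781615 → PA=0x49243

Access #1 fault: PROTECTION_VIOLATION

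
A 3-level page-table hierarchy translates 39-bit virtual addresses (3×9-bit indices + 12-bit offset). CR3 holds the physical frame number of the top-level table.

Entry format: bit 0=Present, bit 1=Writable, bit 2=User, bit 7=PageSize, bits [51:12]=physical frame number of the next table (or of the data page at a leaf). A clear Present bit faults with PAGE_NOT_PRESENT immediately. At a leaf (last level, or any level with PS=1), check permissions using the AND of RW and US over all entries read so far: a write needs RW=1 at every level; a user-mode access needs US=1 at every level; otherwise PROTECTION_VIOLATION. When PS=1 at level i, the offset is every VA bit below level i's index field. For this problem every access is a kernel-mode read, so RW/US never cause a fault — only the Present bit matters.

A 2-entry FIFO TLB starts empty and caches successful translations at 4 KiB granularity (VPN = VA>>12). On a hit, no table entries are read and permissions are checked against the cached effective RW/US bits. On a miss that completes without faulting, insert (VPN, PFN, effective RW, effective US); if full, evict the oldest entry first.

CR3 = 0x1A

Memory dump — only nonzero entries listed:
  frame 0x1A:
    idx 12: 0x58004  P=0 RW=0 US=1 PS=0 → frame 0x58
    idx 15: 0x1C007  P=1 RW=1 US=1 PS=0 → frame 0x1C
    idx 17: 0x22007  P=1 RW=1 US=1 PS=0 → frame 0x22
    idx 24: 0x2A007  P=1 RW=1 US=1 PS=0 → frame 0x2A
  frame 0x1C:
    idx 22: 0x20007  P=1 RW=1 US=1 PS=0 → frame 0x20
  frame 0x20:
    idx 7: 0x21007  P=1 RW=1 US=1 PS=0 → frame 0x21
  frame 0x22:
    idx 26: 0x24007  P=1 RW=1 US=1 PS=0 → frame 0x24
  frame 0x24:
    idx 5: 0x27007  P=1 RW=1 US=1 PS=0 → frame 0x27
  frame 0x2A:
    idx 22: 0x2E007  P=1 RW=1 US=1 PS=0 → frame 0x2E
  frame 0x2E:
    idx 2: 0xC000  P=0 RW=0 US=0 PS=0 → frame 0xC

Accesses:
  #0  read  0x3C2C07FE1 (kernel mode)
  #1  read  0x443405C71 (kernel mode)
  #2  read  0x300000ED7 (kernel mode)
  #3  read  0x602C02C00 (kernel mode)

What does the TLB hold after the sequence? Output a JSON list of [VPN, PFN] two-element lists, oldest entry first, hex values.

Trace:
#0 VA=0x3C2C07FE1 (r,kernel):
  L0: frame=0x1A idx=15 entry=0x1C007 [P=1 RW=1 US=1 PS=0]
  L1: frame=0x1C idx=22 entry=0x20007 [P=1 RW=1 US=1 PS=0]
  L2: frame=0x20 idx=7 entry=0x21007 [P=1 RW=1 US=1 PS=0]
  → PA=0x21FE1  (3 entries read)
#1 VA=0x443405C71 (r,kernel):
  L0: frame=0x1A idx=17 entry=0x22007 [P=1 RW=1 US=1 PS=0]
  L1: frame=0x22 idx=26 entry=0x24007 [P=1 RW=1 US=1 PS=0]
  L2: frame=0x24 idx=5 entry=0x27007 [P=1 RW=1 US=1 PS=0]
  → PA=0x27C71  (3 entries read)
#2 VA=0x300000ED7 (r,kernel):
  L0: frame=0x1A idx=12 entry=0x58004 [P=0 RW=0 US=1 PS=0]
  → PAGE_NOT_PRESENT  (1 entries read)
#3 VA=0x602C02C00 (r,kernel):
  L0: frame=0x1A idx=24 entry=0x2A007 [P=1 RW=1 US=1 PS=0]
  L1: frame=0x2A idx=22 entry=0x2E007 [P=1 RW=1 US=1 PS=0]
  L2: frame=0x2E idx=2 entry=0xC000 [P=0 RW=0 US=0 PS=0]
  → PAGE_NOT_PRESENT  (3 entries read)

TLB: [["0x3C2C07", "0x21"], ["0x443405", "0x27"]]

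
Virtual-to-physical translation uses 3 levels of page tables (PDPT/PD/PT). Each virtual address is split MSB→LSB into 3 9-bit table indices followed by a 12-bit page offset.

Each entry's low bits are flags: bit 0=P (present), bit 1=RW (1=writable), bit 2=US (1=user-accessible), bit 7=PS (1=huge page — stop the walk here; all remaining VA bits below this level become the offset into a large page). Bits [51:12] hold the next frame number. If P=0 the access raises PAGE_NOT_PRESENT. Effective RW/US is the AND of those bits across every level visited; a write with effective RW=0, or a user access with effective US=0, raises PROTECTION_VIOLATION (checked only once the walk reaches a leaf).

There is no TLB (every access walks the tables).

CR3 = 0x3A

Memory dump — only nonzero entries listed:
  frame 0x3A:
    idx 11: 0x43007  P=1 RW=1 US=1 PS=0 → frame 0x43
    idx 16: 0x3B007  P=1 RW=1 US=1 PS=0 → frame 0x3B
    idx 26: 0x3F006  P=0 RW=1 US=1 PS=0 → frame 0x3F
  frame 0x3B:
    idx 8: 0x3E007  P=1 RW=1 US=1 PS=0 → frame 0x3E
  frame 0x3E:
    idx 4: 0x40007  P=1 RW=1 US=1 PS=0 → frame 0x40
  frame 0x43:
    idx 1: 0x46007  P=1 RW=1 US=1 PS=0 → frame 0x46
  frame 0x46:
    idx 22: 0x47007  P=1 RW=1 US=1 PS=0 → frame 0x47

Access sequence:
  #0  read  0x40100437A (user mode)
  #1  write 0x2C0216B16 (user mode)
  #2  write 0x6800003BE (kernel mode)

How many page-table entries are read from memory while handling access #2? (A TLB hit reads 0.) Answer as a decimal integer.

Walk each access:
#0 VA=0x40100437A (r,user):
  lvl0: tbl 0x3A, slot 16 ⇒ 0x3B007 (P1/RW1/US1/PS0)
  lvl1: tbl 0x3B, slot 8 ⇒ 0x3E007 (P1/RW1/US1/PS0)
  lvl2: tbl 0x3E, slot 4 ⇒ 0x40007 (P1/RW1/US1/PS0)
  → PA=0x4037A  (3 entries read)
#1 VA=0x2C0216B16 (w,user):
  lvl0: tbl 0x3A, slot 11 ⇒ 0x43007 (P1/RW1/US1/PS0)
  lvl1: tbl 0x43, slot 1 ⇒ 0x46007 (P1/RW1/US1/PS0)
  lvl2: tbl 0x46, slot 22 ⇒ 0x47007 (P1/RW1/US1/PS0)
  → PA=0x47B16  (3 entries read)
#2 VA=0x6800003BE (w,kernel):
  lvl0: tbl 0x3A, slot 26 ⇒ 0x3F006 (P0/RW1/US1/PS0)
  ⇒ fault: PAGE_NOT_PRESENT  — 1 lookups

Entries read for #2: 1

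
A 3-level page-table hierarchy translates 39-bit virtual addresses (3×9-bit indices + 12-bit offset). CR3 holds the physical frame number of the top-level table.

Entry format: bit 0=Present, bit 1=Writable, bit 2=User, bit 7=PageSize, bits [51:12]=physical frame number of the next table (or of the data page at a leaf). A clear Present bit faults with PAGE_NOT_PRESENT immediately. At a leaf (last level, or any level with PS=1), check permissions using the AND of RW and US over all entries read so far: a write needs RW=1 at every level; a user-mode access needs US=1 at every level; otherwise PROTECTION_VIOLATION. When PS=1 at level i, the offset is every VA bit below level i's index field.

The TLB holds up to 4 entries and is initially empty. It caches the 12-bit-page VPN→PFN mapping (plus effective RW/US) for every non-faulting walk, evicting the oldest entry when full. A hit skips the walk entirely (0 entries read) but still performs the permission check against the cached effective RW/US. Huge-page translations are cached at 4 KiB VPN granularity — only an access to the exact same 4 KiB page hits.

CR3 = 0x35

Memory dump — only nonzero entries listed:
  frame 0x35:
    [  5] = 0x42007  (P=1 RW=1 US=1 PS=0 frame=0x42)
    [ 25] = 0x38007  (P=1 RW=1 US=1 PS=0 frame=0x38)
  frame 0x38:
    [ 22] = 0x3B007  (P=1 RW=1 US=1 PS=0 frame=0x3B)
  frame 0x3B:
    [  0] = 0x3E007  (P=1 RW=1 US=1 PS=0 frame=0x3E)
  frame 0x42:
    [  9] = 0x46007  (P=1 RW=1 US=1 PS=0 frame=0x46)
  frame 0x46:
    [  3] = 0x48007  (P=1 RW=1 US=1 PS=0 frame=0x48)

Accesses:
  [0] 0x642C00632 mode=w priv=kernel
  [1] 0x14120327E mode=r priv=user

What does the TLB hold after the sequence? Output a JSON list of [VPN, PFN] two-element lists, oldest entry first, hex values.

Per-access translation:
#0 VA=0x642C00632 (w,kernel):
  L0: frame=0x35 idx=25 entry=0x38007 [P=1 RW=1 US=1 PS=0]
  L1: frame=0x38 idx=22 entry=0x3B007 [P=1 RW=1 US=1 PS=0]
  L2: frame=0x3B idx=0 entry=0x3E007 [P=1 RW=1 US=1 PS=0]
  → PA=0x3E632  (3 entries read)
#1 VA=0x14120327E (r,user):
  L0: frame=0x35 idx=5 entry=0x42007 [P=1 RW=1 US=1 PS=0]
  L1: frame=0x42 idx=9 entry=0x46007 [P=1 RW=1 US=1 PS=0]
  L2: frame=0x46 idx=3 entry=0x48007 [P=1 RW=1 US=1 PS=0]
  → PA=0x4827E  (3 entries read)

TLB: [["0x642C00", "0x3E"], ["0x141203", "0x48"]]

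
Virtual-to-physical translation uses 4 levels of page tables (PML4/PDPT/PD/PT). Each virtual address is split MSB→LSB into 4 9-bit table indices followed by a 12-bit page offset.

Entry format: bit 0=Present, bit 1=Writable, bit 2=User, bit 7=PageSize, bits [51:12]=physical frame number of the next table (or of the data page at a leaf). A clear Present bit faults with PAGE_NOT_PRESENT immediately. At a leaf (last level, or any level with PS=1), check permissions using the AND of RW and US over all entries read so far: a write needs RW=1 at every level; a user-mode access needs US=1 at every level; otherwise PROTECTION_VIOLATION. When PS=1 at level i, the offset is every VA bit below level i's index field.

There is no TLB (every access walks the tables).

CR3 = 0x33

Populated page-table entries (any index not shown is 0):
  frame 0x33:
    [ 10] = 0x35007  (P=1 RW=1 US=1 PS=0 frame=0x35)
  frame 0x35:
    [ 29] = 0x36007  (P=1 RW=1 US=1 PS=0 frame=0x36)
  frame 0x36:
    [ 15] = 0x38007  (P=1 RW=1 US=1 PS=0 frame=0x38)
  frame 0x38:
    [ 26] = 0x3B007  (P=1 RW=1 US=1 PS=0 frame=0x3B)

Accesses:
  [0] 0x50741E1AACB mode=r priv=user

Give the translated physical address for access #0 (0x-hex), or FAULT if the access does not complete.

Walk each access:
#0 VA=0x50741E1AACB (r,user):
  lvl0: tbl 0x33, slot 10 ⇒ 0x35007 (P1/RW1/US1/PS0)
  lvl1: tbl 0x35, slot 29 ⇒ 0x36007 (P1/RW1/US1/PS0)
  lvl2: tbl 0x36, slot 15 ⇒ 0x38007 (P1/RW1/US1/PS0)
  lvl3: tbl 0x38, slot 26 ⇒ 0x3B007 (P1/RW1/US1/PS0)
  ⇒ phys 0x3BACB  [4 reads]

Access #0 PA: 0x3BACB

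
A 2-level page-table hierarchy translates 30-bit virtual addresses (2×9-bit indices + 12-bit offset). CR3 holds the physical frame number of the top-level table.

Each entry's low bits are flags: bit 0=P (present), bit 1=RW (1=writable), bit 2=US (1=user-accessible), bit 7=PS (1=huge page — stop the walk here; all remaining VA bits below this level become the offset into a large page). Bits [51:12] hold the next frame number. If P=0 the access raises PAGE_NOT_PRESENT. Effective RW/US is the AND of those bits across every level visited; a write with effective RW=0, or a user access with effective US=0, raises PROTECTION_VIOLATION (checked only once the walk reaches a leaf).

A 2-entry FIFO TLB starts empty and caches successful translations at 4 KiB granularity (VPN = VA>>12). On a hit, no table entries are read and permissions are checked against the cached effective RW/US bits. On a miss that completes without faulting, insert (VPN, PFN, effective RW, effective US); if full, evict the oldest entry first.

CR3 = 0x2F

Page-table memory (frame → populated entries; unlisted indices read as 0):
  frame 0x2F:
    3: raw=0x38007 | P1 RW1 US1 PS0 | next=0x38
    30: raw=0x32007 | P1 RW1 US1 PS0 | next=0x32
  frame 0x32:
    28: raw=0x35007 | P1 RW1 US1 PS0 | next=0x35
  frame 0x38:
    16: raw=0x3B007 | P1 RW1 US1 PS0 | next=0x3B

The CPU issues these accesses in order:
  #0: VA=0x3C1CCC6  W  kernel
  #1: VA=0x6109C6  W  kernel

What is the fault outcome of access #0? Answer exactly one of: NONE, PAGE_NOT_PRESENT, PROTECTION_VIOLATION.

Walk each access:
#0 VA=0x3C1CCC6 (w,kernel):
  lvl0: tbl 0x2F, slot 30 ⇒ 0x32007 (P1/RW1/US1/PS0)
  lvl1: tbl 0x32, slot 28 ⇒ 0x35007 (P1/RW1/US1/PS0)
  → PA=0x35CC6  (2 entries read)
#1 VA=0x6109C6 (w,kernel):
  lvl0: tbl 0x2F, slot 3 ⇒ 0x38007 (P1/RW1/US1/PS0)
  lvl1: tbl 0x38, slot 16 ⇒ 0x3B007 (P1/RW1/US1/PS0)
  → PA=0x3B9C6  (2 entries read)

Access #0 fault: NONE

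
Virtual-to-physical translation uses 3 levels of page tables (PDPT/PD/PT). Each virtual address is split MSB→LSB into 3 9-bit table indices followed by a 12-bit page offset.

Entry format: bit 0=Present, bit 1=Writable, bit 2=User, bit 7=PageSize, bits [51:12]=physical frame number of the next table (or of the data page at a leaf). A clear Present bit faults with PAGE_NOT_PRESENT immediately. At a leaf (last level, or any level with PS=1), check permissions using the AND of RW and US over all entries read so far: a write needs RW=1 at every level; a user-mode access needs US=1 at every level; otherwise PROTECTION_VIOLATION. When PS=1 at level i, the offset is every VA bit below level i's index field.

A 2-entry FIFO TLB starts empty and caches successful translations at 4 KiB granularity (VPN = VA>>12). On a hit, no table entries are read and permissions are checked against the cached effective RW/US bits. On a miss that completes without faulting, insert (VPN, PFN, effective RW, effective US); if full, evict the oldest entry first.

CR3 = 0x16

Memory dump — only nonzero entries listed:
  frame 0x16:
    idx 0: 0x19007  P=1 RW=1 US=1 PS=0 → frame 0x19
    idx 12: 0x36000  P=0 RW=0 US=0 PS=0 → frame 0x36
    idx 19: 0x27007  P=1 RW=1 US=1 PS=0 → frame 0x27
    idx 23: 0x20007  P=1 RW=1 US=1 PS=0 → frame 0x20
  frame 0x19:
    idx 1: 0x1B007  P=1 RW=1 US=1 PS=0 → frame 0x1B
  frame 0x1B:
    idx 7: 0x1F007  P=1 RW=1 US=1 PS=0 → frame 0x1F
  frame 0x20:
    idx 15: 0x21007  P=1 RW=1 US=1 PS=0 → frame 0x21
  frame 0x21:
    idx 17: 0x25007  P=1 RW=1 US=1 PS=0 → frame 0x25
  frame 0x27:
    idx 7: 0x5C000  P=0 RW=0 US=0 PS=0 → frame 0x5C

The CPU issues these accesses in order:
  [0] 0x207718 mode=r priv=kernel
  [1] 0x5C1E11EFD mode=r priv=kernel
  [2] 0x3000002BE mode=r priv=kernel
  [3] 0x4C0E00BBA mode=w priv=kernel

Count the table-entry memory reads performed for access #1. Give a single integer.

Trace:
#0 VA=0x207718 (r,kernel):
  L0: frame=0x16 idx=0 entry=0x19007 [P=1 RW=1 US=1 PS=0]
  L1: frame=0x19 idx=1 entry=0x1B007 [P=1 RW=1 US=1 PS=0]
  L2: frame=0x1B idx=7 entry=0x1F007 [P=1 RW=1 US=1 PS=0]
  ⇒ phys 0x1F718  [3 reads]
#1 VA=0x5C1E11EFD (r,kernel):
  L0: frame=0x16 idx=23 entry=0x20007 [P=1 RW=1 US=1 PS=0]
  L1: frame=0x20 idx=15 entry=0x21007 [P=1 RW=1 US=1 PS=0]
  L2: frame=0x21 idx=17 entry=0x25007 [P=1 RW=1 US=1 PS=0]
  ⇒ phys 0x25EFD  [3 reads]
#2 VA=0x3000002BE (r,kernel):
  L0: frame=0x16 idx=12 entry=0x36000 [P=0 RW=0 US=0 PS=0]
  ✗ PAGE_NOT_PRESENT  [1 reads]
#3 VA=0x4C0E00BBA (w,kernel):
  L0: frame=0x16 idx=19 entry=0x27007 [P=1 RW=1 US=1 PS=0]
  L1: frame=0x27 idx=7 entry=0x5C000 [P=0 RW=0 US=0 PS=0]
  ✗ PAGE_NOT_PRESENT  [2 reads]

Entries read for #1: 3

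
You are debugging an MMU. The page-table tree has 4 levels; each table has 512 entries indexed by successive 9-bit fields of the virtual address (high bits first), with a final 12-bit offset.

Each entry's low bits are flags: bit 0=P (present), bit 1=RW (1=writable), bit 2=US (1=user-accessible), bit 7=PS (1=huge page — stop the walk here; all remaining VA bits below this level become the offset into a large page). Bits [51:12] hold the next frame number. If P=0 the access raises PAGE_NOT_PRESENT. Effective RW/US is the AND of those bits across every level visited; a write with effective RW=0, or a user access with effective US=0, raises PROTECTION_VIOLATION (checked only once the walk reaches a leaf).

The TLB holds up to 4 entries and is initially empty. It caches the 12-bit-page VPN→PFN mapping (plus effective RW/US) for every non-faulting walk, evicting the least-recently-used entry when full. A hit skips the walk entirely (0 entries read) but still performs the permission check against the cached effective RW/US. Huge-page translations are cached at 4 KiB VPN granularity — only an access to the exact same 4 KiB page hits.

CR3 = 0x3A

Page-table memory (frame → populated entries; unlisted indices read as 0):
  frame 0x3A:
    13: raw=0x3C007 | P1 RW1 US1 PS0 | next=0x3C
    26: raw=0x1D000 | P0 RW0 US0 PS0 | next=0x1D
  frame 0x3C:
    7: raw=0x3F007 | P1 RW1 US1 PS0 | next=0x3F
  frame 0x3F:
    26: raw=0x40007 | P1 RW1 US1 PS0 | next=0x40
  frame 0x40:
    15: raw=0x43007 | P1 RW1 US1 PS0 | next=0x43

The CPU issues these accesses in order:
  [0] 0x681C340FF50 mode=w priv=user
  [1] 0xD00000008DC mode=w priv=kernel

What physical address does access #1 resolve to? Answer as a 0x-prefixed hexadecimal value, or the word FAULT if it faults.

Walk each access:
#0 VA=0x681C340FF50 (w,user):
  L0 @0x3A[13] → 0x3C007  P=1,RW=1,US=1,PS=0
  L1 @0x3C[7] → 0x3F007  P=1,RW=1,US=1,PS=0
  L2 @0x3F[26] → 0x40007  P=1,RW=1,US=1,PS=0
  L3 @0x40[15] → 0x43007  P=1,RW=1,US=1,PS=0
  ✓ 0x43F50  — 4 lookups
#1 VA=0xD00000008DC (w,kernel):
  L0 @0x3A[26] → 0x1D000  P=0,RW=0,US=0,PS=0
  ⇒ fault: PAGE_NOT_PRESENT  — 1 lookups

Access #1 PA: FAULT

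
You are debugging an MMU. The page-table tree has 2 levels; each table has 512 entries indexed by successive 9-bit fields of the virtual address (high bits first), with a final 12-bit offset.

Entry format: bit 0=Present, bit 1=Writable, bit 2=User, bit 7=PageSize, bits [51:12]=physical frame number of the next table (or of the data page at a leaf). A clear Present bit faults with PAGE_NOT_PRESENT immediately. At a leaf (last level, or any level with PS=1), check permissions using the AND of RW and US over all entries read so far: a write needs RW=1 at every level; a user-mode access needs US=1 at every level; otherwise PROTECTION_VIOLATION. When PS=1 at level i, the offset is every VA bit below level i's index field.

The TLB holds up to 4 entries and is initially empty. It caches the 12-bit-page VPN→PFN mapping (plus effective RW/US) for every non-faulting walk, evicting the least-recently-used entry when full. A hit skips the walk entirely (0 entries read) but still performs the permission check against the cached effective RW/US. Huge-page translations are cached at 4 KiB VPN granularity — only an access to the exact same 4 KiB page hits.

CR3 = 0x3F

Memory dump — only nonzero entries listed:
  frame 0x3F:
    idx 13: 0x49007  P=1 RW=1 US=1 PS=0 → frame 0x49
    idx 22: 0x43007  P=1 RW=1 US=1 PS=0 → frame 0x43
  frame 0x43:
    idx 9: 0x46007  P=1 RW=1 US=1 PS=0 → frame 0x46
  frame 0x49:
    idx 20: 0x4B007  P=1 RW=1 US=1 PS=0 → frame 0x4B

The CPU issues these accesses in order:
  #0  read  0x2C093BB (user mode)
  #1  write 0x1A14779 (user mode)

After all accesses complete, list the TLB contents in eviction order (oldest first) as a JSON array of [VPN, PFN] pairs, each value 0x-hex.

Trace:
#0 VA=0x2C093BB (r,user):
  lvl0: tbl 0x3F, slot 22 ⇒ 0x43007 (P1/RW1/US1/PS0)
  lvl1: tbl 0x43, slot 9 ⇒ 0x46007 (P1/RW1/US1/PS0)
  → PA=0x463BB  (2 entries read)
#1 VA=0x1A14779 (w,user):
  lvl0: tbl 0x3F, slot 13 ⇒ 0x49007 (P1/RW1/US1/PS0)
  lvl1: tbl 0x49, slot 20 ⇒ 0x4B007 (P1/RW1/US1/PS0)
  → PA=0x4B779  (2 entries read)

TLB: [["0x2C09", "0x46"], ["0x1A14", "0x4B"]]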